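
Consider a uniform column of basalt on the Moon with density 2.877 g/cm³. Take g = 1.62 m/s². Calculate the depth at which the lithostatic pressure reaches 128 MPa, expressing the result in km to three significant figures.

h = P/(ρg) = 128 MPa / (2877 kg/m³ × 1.62 m/s²) = 1.280×10^8 Pa / 4660.7 Pa/m = 27463 m
= 27.463 km

27.5 km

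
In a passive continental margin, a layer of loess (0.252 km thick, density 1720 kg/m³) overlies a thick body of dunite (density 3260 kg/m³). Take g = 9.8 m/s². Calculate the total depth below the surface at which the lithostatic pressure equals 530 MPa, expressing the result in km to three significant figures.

Pressure at base of upper layers: 1720×9.8×252 = 4.248×10^6 Pa = 4.248 MPa
Remaining pressure to be supplied by dunite: 5.300×10^8 − 4.248×10^6 = 5.258×10^8 Pa
Additional depth in dunite = 5.258×10^8 Pa / (3260 kg/m³ × 9.8 m/s²) = 16457 m
Total depth = 252 m + 16457 m = 16709 m
= 16.709 km

16.7 km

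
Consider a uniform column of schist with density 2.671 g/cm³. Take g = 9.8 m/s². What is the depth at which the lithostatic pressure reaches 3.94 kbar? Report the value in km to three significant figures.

15.1 km

h = P/(ρg) = 3.94 kbar / (2671 kg/m³ × 9.8 m/s²) = 3.940×10^8 Pa / 26176 Pa/m = 15052 m
= 15.052 km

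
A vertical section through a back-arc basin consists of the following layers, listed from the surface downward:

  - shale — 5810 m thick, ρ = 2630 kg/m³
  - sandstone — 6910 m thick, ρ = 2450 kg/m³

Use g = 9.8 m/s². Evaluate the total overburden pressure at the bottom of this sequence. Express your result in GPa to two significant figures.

0.32 GPa

shale: 2630 kg/m³ × 9.8 m/s² × 5810 m = 1.497×10^8 Pa = 0.1497 GPa
sandstone: 2450 kg/m³ × 9.8 m/s² × 6910 m = 1.659×10^8 Pa = 0.1659 GPa
Total = 0.1497 + 0.1659 = 0.31566 GPa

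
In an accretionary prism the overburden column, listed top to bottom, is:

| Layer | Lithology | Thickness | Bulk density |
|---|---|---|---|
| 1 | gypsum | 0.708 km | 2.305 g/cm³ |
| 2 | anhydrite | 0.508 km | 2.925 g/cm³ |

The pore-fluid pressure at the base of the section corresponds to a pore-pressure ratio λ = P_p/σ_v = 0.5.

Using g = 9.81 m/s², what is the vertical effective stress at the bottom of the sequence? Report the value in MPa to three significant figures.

Overburden (lithostatic) stress σ_v:
gypsum: 2305 kg/m³ × 9.81 m/s² × 708 m = 1.601×10^7 Pa = 16.01 MPa
anhydrite: 2925 kg/m³ × 9.81 m/s² × 508 m = 1.458×10^7 Pa = 14.58 MPa
Total = 16.01 + 14.58 = 30.586 MPa
Pore pressure P_p = λ·σ_v = 0.5 × 30.59 MPa = 15.29 MPa
Effective stress σ' = σ_v − P_p = 30.59 − 15.29 = 15.293 MPa

15.3 MPa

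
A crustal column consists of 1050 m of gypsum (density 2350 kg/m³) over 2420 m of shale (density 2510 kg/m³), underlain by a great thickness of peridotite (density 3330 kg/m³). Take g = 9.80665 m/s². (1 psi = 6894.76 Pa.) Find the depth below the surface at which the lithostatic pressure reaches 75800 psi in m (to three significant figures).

Pressure at base of upper layers: 2350×9.80665×1050 + 2510×9.80665×2420 = 8.377×10^7 Pa = 12149 psi
Remaining pressure to be supplied by peridotite: 5.226×10^8 − 8.377×10^7 = 4.389×10^8 Pa
Additional depth in peridotite = 4.389×10^8 Pa / (3330 kg/m³ × 9.80665 m/s²) = 13439 m
Total depth = 3470 m + 13439 m = 16909 m

16900 m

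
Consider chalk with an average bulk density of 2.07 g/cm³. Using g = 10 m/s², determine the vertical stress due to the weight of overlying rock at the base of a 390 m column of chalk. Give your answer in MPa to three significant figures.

8.07 MPa

chalk: 2070 kg/m³ × 10 m/s² × 390 m = 8.073×10^6 Pa = 8.073 MPa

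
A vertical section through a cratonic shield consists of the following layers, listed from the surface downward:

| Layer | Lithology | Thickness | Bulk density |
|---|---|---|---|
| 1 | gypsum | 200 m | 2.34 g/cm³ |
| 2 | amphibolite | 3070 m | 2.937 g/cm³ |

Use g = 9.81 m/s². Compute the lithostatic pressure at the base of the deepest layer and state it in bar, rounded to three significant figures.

gypsum: 2340 kg/m³ × 9.81 m/s² × 200 m = 4.591×10^6 Pa = 45.91 bar
amphibolite: 2937 kg/m³ × 9.81 m/s² × 3070 m = 8.845×10^7 Pa = 884.5 bar
Total = 45.91 + 884.5 = 930.44 bar

930 bar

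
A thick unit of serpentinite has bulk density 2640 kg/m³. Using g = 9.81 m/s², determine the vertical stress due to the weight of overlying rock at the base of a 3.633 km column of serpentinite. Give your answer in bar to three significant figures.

serpentinite: 2640 kg/m³ × 9.81 m/s² × 3633 m = 9.409×10^7 Pa = 940.9 bar

941 bar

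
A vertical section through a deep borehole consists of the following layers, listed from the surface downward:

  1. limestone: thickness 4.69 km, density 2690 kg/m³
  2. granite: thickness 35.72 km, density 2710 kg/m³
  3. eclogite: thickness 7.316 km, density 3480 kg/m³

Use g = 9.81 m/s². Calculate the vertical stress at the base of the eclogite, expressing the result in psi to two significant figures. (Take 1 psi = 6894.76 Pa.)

limestone: 2690 kg/m³ × 9.81 m/s² × 4690 m = 1.238×10^8 Pa = 17950 psi
granite: 2710 kg/m³ × 9.81 m/s² × 35720 m = 9.496×10^8 Pa = 1.377×10^5 psi
eclogite: 3480 kg/m³ × 9.81 m/s² × 7316 m = 2.498×10^8 Pa = 36225 psi
Total = 17950 + 1.377×10^5 + 36225 = 1.9191×10^5 psi

190000 psi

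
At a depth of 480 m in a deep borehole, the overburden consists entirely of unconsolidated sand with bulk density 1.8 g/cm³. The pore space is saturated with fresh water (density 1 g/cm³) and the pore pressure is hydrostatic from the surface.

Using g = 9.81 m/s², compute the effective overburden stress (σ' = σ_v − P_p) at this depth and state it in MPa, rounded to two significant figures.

Overburden (lithostatic) stress σ_v:
unconsolidated sand: 1800 kg/m³ × 9.81 m/s² × 480 m = 8.476×10^6 Pa = 8.476 MPa
Pore pressure P_p = 1000 kg/m³ × 9.81 m/s² × 480 m = 4.709×10^6 Pa = 4.709 MPa
Effective stress σ' = σ_v − P_p = 8.476 − 4.709 = 3.7670 MPa

3.8 MPa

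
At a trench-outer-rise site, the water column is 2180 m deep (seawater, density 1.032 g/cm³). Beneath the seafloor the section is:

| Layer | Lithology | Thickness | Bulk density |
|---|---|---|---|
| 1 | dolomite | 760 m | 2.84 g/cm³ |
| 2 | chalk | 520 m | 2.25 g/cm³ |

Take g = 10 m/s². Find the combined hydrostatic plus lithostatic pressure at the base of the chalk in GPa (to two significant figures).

0.056 GPa

seawater: 1032 kg/m³ × 10 m/s² × 2180 m = 2.250×10^7 Pa = 0.02250 GPa
dolomite: 2840 kg/m³ × 10 m/s² × 760 m = 2.158×10^7 Pa = 0.02158 GPa
chalk: 2250 kg/m³ × 10 m/s² × 520 m = 1.170×10^7 Pa = 0.01170 GPa
Total = 0.02250 + 0.02158 + 0.01170 = 0.055782 GPa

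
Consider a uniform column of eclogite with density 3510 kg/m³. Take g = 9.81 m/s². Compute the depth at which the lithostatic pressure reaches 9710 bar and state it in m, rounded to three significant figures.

28200 m

h = P/(ρg) = 9710 bar / (3510 kg/m³ × 9.81 m/s²) = 9.710×10^8 Pa / 34433 Pa/m = 28200 m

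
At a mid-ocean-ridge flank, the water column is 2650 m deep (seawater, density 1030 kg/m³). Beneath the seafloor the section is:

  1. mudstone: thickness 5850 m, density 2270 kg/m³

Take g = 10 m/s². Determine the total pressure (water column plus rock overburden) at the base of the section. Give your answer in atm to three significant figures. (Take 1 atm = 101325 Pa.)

seawater: 1030 kg/m³ × 10 m/s² × 2650 m = 2.729×10^7 Pa = 269.4 atm
mudstone: 2270 kg/m³ × 10 m/s² × 5850 m = 1.328×10^8 Pa = 1311 atm
Total = 269.4 + 1311 = 1580.0 atm

1580 atm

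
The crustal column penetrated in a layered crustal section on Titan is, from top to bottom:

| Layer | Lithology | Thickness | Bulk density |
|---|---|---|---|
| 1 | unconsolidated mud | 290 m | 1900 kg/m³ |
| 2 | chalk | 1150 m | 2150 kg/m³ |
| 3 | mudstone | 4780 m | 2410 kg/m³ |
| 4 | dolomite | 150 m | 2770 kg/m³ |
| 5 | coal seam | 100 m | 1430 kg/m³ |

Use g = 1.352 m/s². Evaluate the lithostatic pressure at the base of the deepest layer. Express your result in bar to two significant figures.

200 bar

unconsolidated mud: 1900 kg/m³ × 1.352 m/s² × 290 m = 7.450×10^5 Pa = 7.450 bar
chalk: 2150 kg/m³ × 1.352 m/s² × 1150 m = 3.343×10^6 Pa = 33.43 bar
mudstone: 2410 kg/m³ × 1.352 m/s² × 4780 m = 1.557×10^7 Pa = 155.7 bar
dolomite: 2770 kg/m³ × 1.352 m/s² × 150 m = 5.618×10^5 Pa = 5.618 bar
coal seam: 1430 kg/m³ × 1.352 m/s² × 100 m = 1.933×10^5 Pa = 1.933 bar
Total = 7.450 + 33.43 + 155.7 + 5.618 + 1.933 = 204.18 bar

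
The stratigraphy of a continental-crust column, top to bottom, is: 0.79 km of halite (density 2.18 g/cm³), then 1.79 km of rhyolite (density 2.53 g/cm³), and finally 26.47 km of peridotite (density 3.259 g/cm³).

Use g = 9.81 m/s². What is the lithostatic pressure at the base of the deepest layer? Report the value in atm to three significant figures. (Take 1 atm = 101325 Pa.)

halite: 2180 kg/m³ × 9.81 m/s² × 790 m = 1.689×10^7 Pa = 166.7 atm
rhyolite: 2530 kg/m³ × 9.81 m/s² × 1790 m = 4.443×10^7 Pa = 438.5 atm
peridotite: 3259 kg/m³ × 9.81 m/s² × 26470 m = 8.463×10^8 Pa = 8352 atm
Total = 166.7 + 438.5 + 8352 = 8957.2 atm

8960 atm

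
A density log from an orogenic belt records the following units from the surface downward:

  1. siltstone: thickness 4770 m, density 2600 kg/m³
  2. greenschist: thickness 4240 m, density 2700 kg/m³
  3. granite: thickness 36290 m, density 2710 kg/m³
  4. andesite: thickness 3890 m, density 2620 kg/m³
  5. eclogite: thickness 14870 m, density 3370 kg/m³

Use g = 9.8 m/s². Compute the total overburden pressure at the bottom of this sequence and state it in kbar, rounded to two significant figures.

siltstone: 2600 kg/m³ × 9.8 m/s² × 4770 m = 1.215×10^8 Pa = 1.215 kbar
greenschist: 2700 kg/m³ × 9.8 m/s² × 4240 m = 1.122×10^8 Pa = 1.122 kbar
granite: 2710 kg/m³ × 9.8 m/s² × 36290 m = 9.638×10^8 Pa = 9.638 kbar
andesite: 2620 kg/m³ × 9.8 m/s² × 3890 m = 9.988×10^7 Pa = 0.9988 kbar
eclogite: 3370 kg/m³ × 9.8 m/s² × 14870 m = 4.911×10^8 Pa = 4.911 kbar
Total = 1.215 + 1.122 + 9.638 + 0.9988 + 4.911 = 17.885 kbar

18 kbar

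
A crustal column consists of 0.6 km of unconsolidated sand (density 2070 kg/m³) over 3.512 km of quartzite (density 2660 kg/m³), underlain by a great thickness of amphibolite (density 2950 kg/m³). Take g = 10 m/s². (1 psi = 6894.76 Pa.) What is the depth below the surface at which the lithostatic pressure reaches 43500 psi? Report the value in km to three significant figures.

Pressure at base of upper layers: 2070×10×600 + 2660×10×3512 = 1.058×10^8 Pa = 15351 psi
Remaining pressure to be supplied by amphibolite: 2.999×10^8 − 1.058×10^8 = 1.941×10^8 Pa
Additional depth in amphibolite = 1.941×10^8 Pa / (2950 kg/m³ × 10 m/s²) = 6579.1 m
Total depth = 4112 m + 6579.1 m = 10691 m
= 10.691 km

10.7 km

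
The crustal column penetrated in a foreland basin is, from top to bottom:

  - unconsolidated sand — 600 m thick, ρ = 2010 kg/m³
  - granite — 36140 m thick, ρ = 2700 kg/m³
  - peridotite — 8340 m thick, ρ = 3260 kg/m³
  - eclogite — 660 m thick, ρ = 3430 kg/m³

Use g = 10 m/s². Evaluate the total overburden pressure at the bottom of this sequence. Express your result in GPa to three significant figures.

1.28 GPa

unconsolidated sand: 2010 kg/m³ × 10 m/s² × 600 m = 1.206×10^7 Pa = 0.01206 GPa
granite: 2700 kg/m³ × 10 m/s² × 36140 m = 9.758×10^8 Pa = 0.9758 GPa
peridotite: 3260 kg/m³ × 10 m/s² × 8340 m = 2.719×10^8 Pa = 0.2719 GPa
eclogite: 3430 kg/m³ × 10 m/s² × 660 m = 2.264×10^7 Pa = 0.02264 GPa
Total = 0.01206 + 0.9758 + 0.2719 + 0.02264 = 1.2824 GPa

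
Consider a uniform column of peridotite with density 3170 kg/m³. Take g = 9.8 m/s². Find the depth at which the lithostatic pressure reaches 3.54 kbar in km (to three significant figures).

h = P/(ρg) = 3.54 kbar / (3170 kg/m³ × 9.8 m/s²) = 3.540×10^8 Pa / 31066 Pa/m = 11395 m
= 11.395 km

11.4 km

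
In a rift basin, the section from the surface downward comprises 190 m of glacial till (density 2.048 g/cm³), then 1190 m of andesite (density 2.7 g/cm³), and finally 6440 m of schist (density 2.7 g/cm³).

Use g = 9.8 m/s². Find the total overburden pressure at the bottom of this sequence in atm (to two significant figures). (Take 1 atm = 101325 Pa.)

2000 atm

glacial till: 2048 kg/m³ × 9.8 m/s² × 190 m = 3.813×10^6 Pa = 37.64 atm
andesite: 2700 kg/m³ × 9.8 m/s² × 1190 m = 3.149×10^7 Pa = 310.8 atm
schist: 2700 kg/m³ × 9.8 m/s² × 6440 m = 1.704×10^8 Pa = 1682 atm
Total = 37.64 + 310.8 + 1682 = 2030.1 atm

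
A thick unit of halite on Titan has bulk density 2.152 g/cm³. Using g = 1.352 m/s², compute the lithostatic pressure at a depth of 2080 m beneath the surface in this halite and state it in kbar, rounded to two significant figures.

halite: 2152 kg/m³ × 1.352 m/s² × 2080 m = 6.052×10^6 Pa = 0.06052 kbar

0.061 kbar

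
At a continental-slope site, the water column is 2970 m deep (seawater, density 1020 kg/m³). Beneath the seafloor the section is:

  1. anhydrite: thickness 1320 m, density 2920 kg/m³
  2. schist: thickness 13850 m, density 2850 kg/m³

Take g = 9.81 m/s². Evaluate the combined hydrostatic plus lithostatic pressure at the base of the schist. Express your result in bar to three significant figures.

seawater: 1020 kg/m³ × 9.81 m/s² × 2970 m = 2.972×10^7 Pa = 297.2 bar
anhydrite: 2920 kg/m³ × 9.81 m/s² × 1320 m = 3.781×10^7 Pa = 378.1 bar
schist: 2850 kg/m³ × 9.81 m/s² × 13850 m = 3.872×10^8 Pa = 3872 bar
Total = 297.2 + 378.1 + 3872 = 4547.6 bar

4550 bar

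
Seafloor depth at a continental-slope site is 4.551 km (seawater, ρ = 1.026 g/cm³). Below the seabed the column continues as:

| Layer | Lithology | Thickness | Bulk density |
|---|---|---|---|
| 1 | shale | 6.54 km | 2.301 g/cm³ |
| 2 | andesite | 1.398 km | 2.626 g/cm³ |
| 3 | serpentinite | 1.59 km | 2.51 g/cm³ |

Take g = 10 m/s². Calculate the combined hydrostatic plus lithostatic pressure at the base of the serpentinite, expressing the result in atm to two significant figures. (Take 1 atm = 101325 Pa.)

2700 atm

seawater: 1026 kg/m³ × 10 m/s² × 4551 m = 4.669×10^7 Pa = 460.8 atm
shale: 2301 kg/m³ × 10 m/s² × 6540 m = 1.505×10^8 Pa = 1485 atm
andesite: 2626 kg/m³ × 10 m/s² × 1398 m = 3.671×10^7 Pa = 362.3 atm
serpentinite: 2510 kg/m³ × 10 m/s² × 1590 m = 3.991×10^7 Pa = 393.9 atm
Total = 460.8 + 1485 + 362.3 + 393.9 = 2702.2 atm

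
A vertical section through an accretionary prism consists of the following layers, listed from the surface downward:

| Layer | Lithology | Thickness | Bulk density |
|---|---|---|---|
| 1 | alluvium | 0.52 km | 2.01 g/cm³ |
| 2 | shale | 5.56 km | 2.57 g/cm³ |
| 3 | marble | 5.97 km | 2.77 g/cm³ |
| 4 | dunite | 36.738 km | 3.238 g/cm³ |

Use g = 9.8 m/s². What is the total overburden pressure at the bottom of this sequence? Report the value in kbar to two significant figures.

alluvium: 2010 kg/m³ × 9.8 m/s² × 520 m = 1.024×10^7 Pa = 0.1024 kbar
shale: 2570 kg/m³ × 9.8 m/s² × 5560 m = 1.400×10^8 Pa = 1.400 kbar
marble: 2770 kg/m³ × 9.8 m/s² × 5970 m = 1.621×10^8 Pa = 1.621 kbar
dunite: 3238 kg/m³ × 9.8 m/s² × 36738 m = 1.166×10^9 Pa = 11.66 kbar
Total = 0.1024 + 1.400 + 1.621 + 11.66 = 14.781 kbar

15 kbar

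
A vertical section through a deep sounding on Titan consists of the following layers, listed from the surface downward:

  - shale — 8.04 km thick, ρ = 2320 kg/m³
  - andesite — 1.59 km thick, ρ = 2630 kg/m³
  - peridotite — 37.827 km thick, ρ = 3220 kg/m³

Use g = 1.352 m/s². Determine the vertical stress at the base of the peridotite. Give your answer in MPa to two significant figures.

200 MPa

shale: 2320 kg/m³ × 1.352 m/s² × 8040 m = 2.522×10^7 Pa = 25.22 MPa
andesite: 2630 kg/m³ × 1.352 m/s² × 1590 m = 5.654×10^6 Pa = 5.654 MPa
peridotite: 3220 kg/m³ × 1.352 m/s² × 37827 m = 1.647×10^8 Pa = 164.7 MPa
Total = 25.22 + 5.654 + 164.7 = 195.55 MPa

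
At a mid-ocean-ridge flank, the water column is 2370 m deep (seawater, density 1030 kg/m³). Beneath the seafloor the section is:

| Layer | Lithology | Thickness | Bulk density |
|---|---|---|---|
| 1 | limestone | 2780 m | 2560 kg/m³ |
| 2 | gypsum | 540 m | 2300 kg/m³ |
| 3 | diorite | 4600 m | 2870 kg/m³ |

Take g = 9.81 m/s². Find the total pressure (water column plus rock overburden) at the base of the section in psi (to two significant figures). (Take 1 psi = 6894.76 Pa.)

34000 psi

seawater: 1030 kg/m³ × 9.81 m/s² × 2370 m = 2.395×10^7 Pa = 3473 psi
limestone: 2560 kg/m³ × 9.81 m/s² × 2780 m = 6.982×10^7 Pa = 10126 psi
gypsum: 2300 kg/m³ × 9.81 m/s² × 540 m = 1.218×10^7 Pa = 1767 psi
diorite: 2870 kg/m³ × 9.81 m/s² × 4600 m = 1.295×10^8 Pa = 18784 psi
Total = 3473 + 10126 + 1767 + 18784 = 34150 psi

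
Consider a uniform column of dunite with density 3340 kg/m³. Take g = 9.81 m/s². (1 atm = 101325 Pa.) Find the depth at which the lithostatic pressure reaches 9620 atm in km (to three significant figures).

29.7 km

h = P/(ρg) = 9620 atm / (3340 kg/m³ × 9.81 m/s²) = 9.747×10^8 Pa / 32765 Pa/m = 29749 m
= 29.749 km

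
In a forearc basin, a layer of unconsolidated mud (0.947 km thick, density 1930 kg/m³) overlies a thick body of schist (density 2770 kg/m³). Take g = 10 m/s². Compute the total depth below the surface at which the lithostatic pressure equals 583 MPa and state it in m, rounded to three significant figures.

21300 m

Pressure at base of upper layers: 1930×10×947 = 1.828×10^7 Pa = 18.28 MPa
Remaining pressure to be supplied by schist: 5.830×10^8 − 1.828×10^7 = 5.647×10^8 Pa
Additional depth in schist = 5.647×10^8 Pa / (2770 kg/m³ × 10 m/s²) = 20387 m
Total depth = 947 m + 20387 m = 21334 m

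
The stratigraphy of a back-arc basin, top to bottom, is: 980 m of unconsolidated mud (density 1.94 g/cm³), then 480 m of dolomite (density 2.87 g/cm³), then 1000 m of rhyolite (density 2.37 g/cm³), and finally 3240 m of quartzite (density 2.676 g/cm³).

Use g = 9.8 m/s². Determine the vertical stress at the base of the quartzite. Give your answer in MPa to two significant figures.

unconsolidated mud: 1940 kg/m³ × 9.8 m/s² × 980 m = 1.863×10^7 Pa = 18.63 MPa
dolomite: 2870 kg/m³ × 9.8 m/s² × 480 m = 1.350×10^7 Pa = 13.50 MPa
rhyolite: 2370 kg/m³ × 9.8 m/s² × 1000 m = 2.323×10^7 Pa = 23.23 MPa
quartzite: 2676 kg/m³ × 9.8 m/s² × 3240 m = 8.497×10^7 Pa = 84.97 MPa
Total = 18.63 + 13.50 + 23.23 + 84.97 = 140.33 MPa

140 MPa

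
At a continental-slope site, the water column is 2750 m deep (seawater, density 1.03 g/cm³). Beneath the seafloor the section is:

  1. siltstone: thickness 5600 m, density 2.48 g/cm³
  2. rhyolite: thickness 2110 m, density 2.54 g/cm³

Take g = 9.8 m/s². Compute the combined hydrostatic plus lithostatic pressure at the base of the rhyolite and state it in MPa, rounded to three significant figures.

seawater: 1030 kg/m³ × 9.8 m/s² × 2750 m = 2.776×10^7 Pa = 27.76 MPa
siltstone: 2480 kg/m³ × 9.8 m/s² × 5600 m = 1.361×10^8 Pa = 136.1 MPa
rhyolite: 2540 kg/m³ × 9.8 m/s² × 2110 m = 5.252×10^7 Pa = 52.52 MPa
Total = 27.76 + 136.1 + 52.52 = 216.38 MPa

216 MPa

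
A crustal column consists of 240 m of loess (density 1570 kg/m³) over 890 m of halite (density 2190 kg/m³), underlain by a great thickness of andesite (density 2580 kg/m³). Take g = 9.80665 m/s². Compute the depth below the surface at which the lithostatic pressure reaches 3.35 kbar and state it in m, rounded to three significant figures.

Pressure at base of upper layers: 1570×9.80665×240 + 2190×9.80665×890 = 2.281×10^7 Pa = 0.2281 kbar
Remaining pressure to be supplied by andesite: 3.350×10^8 − 2.281×10^7 = 3.122×10^8 Pa
Additional depth in andesite = 3.122×10^8 Pa / (2580 kg/m³ × 9.80665 m/s²) = 12339 m
Total depth = 1130 m + 12339 m = 13469 m

13500 m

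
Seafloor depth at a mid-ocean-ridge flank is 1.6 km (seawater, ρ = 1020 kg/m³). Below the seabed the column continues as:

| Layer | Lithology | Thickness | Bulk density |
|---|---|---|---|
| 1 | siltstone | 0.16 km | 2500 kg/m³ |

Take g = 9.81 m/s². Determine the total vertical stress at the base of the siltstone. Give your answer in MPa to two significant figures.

20 MPa

seawater: 1020 kg/m³ × 9.81 m/s² × 1600 m = 1.601×10^7 Pa = 16.01 MPa
siltstone: 2500 kg/m³ × 9.81 m/s² × 160 m = 3.924×10^6 Pa = 3.924 MPa
Total = 16.01 + 3.924 = 19.934 MPa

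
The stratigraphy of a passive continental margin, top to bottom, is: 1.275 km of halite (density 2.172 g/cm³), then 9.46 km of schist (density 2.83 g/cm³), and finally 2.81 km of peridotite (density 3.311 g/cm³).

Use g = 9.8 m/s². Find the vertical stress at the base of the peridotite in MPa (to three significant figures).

381 MPa

halite: 2172 kg/m³ × 9.8 m/s² × 1275 m = 2.714×10^7 Pa = 27.14 MPa
schist: 2830 kg/m³ × 9.8 m/s² × 9460 m = 2.624×10^8 Pa = 262.4 MPa
peridotite: 3311 kg/m³ × 9.8 m/s² × 2810 m = 9.118×10^7 Pa = 91.18 MPa
Total = 27.14 + 262.4 + 91.18 = 380.68 MPa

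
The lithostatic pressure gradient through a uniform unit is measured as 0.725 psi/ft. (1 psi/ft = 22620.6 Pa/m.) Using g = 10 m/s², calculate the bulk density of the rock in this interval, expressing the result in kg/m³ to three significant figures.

ρ = (dP/dz)/g = 0.725 psi/ft / 10 m/s² = 16400 Pa/m / 10 m/s² = 1640.0 kg/m³

1640 kg/m³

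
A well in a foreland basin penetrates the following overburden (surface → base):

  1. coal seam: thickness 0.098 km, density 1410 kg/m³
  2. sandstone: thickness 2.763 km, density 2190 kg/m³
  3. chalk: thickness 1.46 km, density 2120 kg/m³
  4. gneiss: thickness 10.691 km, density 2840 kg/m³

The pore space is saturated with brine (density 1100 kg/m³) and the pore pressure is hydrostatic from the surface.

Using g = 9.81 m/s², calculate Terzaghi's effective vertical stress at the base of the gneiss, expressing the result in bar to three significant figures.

2270 bar

Overburden (lithostatic) stress σ_v:
coal seam: 1410 kg/m³ × 9.81 m/s² × 98 m = 1.356×10^6 Pa = 1.356 MPa
sandstone: 2190 kg/m³ × 9.81 m/s² × 2763 m = 5.936×10^7 Pa = 59.36 MPa
chalk: 2120 kg/m³ × 9.81 m/s² × 1460 m = 3.036×10^7 Pa = 30.36 MPa
gneiss: 2840 kg/m³ × 9.81 m/s² × 10691 m = 2.979×10^8 Pa = 297.9 MPa
Total = 1.356 + 59.36 + 30.36 + 297.9 = 388.94 MPa
Pore pressure P_p = 1100 kg/m³ × 9.81 m/s² × 15012 m = 1.620×10^8 Pa = 162.0 MPa
Effective stress σ' = σ_v − P_p = 388.9 − 162.0 = 226.94 MPa = 2269.4 bar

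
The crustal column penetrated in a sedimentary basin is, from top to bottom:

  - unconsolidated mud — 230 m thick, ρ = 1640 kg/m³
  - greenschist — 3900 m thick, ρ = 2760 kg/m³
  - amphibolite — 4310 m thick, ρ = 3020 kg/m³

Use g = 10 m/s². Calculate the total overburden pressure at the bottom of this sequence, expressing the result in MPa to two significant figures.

240 MPa

unconsolidated mud: 1640 kg/m³ × 10 m/s² × 230 m = 3.772×10^6 Pa = 3.772 MPa
greenschist: 2760 kg/m³ × 10 m/s² × 3900 m = 1.076×10^8 Pa = 107.6 MPa
amphibolite: 3020 kg/m³ × 10 m/s² × 4310 m = 1.302×10^8 Pa = 130.2 MPa
Total = 3.772 + 107.6 + 130.2 = 241.57 MPa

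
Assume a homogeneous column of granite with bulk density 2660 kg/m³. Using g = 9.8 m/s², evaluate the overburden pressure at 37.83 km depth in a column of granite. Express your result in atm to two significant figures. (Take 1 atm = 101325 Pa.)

granite: 2660 kg/m³ × 9.8 m/s² × 37830 m = 9.862×10^8 Pa = 9733 atm

9700 atm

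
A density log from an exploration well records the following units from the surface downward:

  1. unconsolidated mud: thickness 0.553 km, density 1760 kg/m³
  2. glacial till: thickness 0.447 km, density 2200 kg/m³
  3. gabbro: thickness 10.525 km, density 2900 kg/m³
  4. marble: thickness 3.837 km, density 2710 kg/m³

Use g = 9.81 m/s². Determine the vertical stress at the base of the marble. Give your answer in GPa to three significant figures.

unconsolidated mud: 1760 kg/m³ × 9.81 m/s² × 553 m = 9.548×10^6 Pa = 9.548×10^-3 GPa
glacial till: 2200 kg/m³ × 9.81 m/s² × 447 m = 9.647×10^6 Pa = 9.647×10^-3 GPa
gabbro: 2900 kg/m³ × 9.81 m/s² × 10525 m = 2.994×10^8 Pa = 0.2994 GPa
marble: 2710 kg/m³ × 9.81 m/s² × 3837 m = 1.020×10^8 Pa = 0.1020 GPa
Total = 9.548×10^-3 + 9.647×10^-3 + 0.2994 + 0.1020 = 0.42063 GPa

0.421 GPa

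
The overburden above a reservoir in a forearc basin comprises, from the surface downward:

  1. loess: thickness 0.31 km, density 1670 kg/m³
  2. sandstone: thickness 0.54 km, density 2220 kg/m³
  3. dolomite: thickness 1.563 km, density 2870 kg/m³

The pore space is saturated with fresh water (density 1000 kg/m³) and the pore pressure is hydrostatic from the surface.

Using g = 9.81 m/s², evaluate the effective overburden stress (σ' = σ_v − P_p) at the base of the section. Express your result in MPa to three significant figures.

Overburden (lithostatic) stress σ_v:
loess: 1670 kg/m³ × 9.81 m/s² × 310 m = 5.079×10^6 Pa = 5.079 MPa
sandstone: 2220 kg/m³ × 9.81 m/s² × 540 m = 1.176×10^7 Pa = 11.76 MPa
dolomite: 2870 kg/m³ × 9.81 m/s² × 1563 m = 4.401×10^7 Pa = 44.01 MPa
Total = 5.079 + 11.76 + 44.01 = 60.845 MPa
Pore pressure P_p = 1000 kg/m³ × 9.81 m/s² × 2413 m = 2.367×10^7 Pa = 23.67 MPa
Effective stress σ' = σ_v − P_p = 60.84 − 23.67 = 37.173 MPa

37.2 MPa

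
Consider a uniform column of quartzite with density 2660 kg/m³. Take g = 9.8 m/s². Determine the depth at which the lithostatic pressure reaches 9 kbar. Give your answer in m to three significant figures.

34500 m

h = P/(ρg) = 9 kbar / (2660 kg/m³ × 9.8 m/s²) = 9.000×10^8 Pa / 26068 Pa/m = 34525 m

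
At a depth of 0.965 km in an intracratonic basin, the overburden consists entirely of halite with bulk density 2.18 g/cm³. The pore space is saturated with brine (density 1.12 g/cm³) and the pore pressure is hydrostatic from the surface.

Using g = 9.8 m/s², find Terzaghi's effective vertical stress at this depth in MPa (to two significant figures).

Overburden (lithostatic) stress σ_v:
halite: 2180 kg/m³ × 9.8 m/s² × 965 m = 2.062×10^7 Pa = 20.62 MPa
Pore pressure P_p = 1120 kg/m³ × 9.8 m/s² × 965 m = 1.059×10^7 Pa = 10.59 MPa
Effective stress σ' = σ_v − P_p = 20.62 − 10.59 = 10.024 MPa

10 MPa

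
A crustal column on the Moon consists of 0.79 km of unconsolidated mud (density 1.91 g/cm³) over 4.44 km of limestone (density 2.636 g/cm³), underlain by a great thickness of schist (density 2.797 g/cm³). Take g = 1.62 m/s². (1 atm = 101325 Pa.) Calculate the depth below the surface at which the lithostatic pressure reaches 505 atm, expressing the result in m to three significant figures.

Pressure at base of upper layers: 1910×1.62×790 + 2636×1.62×4440 = 2.140×10^7 Pa = 211.2 atm
Remaining pressure to be supplied by schist: 5.117×10^7 − 2.140×10^7 = 2.976×10^7 Pa
Additional depth in schist = 2.976×10^7 Pa / (2797 kg/m³ × 1.62 m/s²) = 6568.9 m
Total depth = 5230 m + 6568.9 m = 11799 m

11800 m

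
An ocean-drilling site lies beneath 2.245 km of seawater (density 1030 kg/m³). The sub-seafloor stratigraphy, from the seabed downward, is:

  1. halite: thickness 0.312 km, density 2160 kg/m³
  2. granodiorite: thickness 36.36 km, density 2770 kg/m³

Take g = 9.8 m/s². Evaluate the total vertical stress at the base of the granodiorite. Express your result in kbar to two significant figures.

seawater: 1030 kg/m³ × 9.8 m/s² × 2245 m = 2.266×10^7 Pa = 0.2266 kbar
halite: 2160 kg/m³ × 9.8 m/s² × 312 m = 6.604×10^6 Pa = 0.06604 kbar
granodiorite: 2770 kg/m³ × 9.8 m/s² × 36360 m = 9.870×10^8 Pa = 9.870 kbar
Total = 0.2266 + 0.06604 + 9.870 = 10.163 kbar

10 kbar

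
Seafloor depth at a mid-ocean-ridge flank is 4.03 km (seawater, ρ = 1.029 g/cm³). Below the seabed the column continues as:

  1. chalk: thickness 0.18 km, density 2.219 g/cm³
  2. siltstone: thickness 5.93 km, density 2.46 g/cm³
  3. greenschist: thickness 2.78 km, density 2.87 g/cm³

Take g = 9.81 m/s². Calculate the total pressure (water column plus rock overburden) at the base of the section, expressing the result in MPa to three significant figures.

266 MPa

seawater: 1029 kg/m³ × 9.81 m/s² × 4030 m = 4.068×10^7 Pa = 40.68 MPa
chalk: 2219 kg/m³ × 9.81 m/s² × 180 m = 3.918×10^6 Pa = 3.918 MPa
siltstone: 2460 kg/m³ × 9.81 m/s² × 5930 m = 1.431×10^8 Pa = 143.1 MPa
greenschist: 2870 kg/m³ × 9.81 m/s² × 2780 m = 7.827×10^7 Pa = 78.27 MPa
Total = 40.68 + 3.918 + 143.1 + 78.27 = 265.98 MPa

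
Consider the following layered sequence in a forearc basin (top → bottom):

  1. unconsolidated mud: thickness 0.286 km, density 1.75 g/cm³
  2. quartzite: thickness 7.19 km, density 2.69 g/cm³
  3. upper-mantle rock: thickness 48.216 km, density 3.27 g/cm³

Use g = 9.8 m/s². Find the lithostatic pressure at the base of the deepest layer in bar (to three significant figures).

17400 bar

unconsolidated mud: 1750 kg/m³ × 9.8 m/s² × 286 m = 4.905×10^6 Pa = 49.05 bar
quartzite: 2690 kg/m³ × 9.8 m/s² × 7190 m = 1.895×10^8 Pa = 1895 bar
upper-mantle rock: 3270 kg/m³ × 9.8 m/s² × 48216 m = 1.545×10^9 Pa = 15451 bar
Total = 49.05 + 1895 + 15451 = 17396 bar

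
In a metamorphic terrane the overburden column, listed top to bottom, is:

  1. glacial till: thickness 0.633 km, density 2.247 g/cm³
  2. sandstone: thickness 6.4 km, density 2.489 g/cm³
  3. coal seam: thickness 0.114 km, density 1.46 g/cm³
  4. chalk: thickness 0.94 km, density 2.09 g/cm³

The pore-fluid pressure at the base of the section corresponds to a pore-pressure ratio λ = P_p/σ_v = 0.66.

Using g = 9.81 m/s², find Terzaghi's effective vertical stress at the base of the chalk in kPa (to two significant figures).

Overburden (lithostatic) stress σ_v:
glacial till: 2247 kg/m³ × 9.81 m/s² × 633 m = 1.395×10^7 Pa = 13.95 MPa
sandstone: 2489 kg/m³ × 9.81 m/s² × 6400 m = 1.563×10^8 Pa = 156.3 MPa
coal seam: 1460 kg/m³ × 9.81 m/s² × 114 m = 1.633×10^6 Pa = 1.633 MPa
chalk: 2090 kg/m³ × 9.81 m/s² × 940 m = 1.927×10^7 Pa = 19.27 MPa
Total = 13.95 + 156.3 + 1.633 + 19.27 = 191.13 MPa
Pore pressure P_p = λ·σ_v = 0.66 × 191.1 MPa = 126.1 MPa
Effective stress σ' = σ_v − P_p = 191.1 − 126.1 = 64.984 MPa = 64984 kPa

65000 kPa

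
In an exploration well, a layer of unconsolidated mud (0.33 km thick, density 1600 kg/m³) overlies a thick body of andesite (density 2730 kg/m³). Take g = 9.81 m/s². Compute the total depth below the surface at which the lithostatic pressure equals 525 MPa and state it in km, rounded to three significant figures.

19.7 km

Pressure at base of upper layers: 1600×9.81×330 = 5.180×10^6 Pa = 5.180 MPa
Remaining pressure to be supplied by andesite: 5.250×10^8 − 5.180×10^6 = 5.198×10^8 Pa
Additional depth in andesite = 5.198×10^8 Pa / (2730 kg/m³ × 9.81 m/s²) = 19410 m
Total depth = 330 m + 19410 m = 19740 m
= 19.740 km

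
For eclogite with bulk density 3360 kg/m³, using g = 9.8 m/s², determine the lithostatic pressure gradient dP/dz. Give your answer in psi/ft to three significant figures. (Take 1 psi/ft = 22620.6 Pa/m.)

dP/dz = ρg = 3360 kg/m³ × 9.8 m/s² = 32928 Pa/m
= 32928 Pa/m × (1 psi/ft / 22621 Pa/m) = 1.4557 psi/ft

1.46 psi/ft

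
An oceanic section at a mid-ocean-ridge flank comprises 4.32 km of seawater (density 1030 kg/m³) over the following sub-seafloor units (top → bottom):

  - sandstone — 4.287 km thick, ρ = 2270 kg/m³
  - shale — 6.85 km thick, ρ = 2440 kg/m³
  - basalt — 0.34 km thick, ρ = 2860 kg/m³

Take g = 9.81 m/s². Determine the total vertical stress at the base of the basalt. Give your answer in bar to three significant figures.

3130 bar

seawater: 1030 kg/m³ × 9.81 m/s² × 4320 m = 4.365×10^7 Pa = 436.5 bar
sandstone: 2270 kg/m³ × 9.81 m/s² × 4287 m = 9.547×10^7 Pa = 954.7 bar
shale: 2440 kg/m³ × 9.81 m/s² × 6850 m = 1.640×10^8 Pa = 1640 bar
basalt: 2860 kg/m³ × 9.81 m/s² × 340 m = 9.539×10^6 Pa = 95.39 bar
Total = 436.5 + 954.7 + 1640 + 95.39 = 3126.2 bar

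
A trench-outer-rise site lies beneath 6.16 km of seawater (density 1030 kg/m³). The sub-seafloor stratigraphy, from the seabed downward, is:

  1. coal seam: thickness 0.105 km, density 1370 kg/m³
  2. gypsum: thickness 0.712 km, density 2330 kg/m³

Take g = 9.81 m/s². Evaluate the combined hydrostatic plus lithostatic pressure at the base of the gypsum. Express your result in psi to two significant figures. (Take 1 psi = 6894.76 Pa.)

12000 psi

seawater: 1030 kg/m³ × 9.81 m/s² × 6160 m = 6.224×10^7 Pa = 9028 psi
coal seam: 1370 kg/m³ × 9.81 m/s² × 105 m = 1.411×10^6 Pa = 204.7 psi
gypsum: 2330 kg/m³ × 9.81 m/s² × 712 m = 1.627×10^7 Pa = 2360 psi
Total = 9028 + 204.7 + 2360 = 11593 psi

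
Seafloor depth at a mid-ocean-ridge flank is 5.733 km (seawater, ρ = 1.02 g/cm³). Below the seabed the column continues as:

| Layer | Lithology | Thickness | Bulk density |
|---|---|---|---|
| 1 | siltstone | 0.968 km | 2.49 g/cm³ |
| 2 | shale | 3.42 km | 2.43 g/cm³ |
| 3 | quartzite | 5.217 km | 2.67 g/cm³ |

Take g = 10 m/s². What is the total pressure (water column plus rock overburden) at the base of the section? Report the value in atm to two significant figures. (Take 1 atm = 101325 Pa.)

seawater: 1020 kg/m³ × 10 m/s² × 5733 m = 5.848×10^7 Pa = 577.1 atm
siltstone: 2490 kg/m³ × 10 m/s² × 968 m = 2.410×10^7 Pa = 237.9 atm
shale: 2430 kg/m³ × 10 m/s² × 3420 m = 8.311×10^7 Pa = 820.2 atm
quartzite: 2670 kg/m³ × 10 m/s² × 5217 m = 1.393×10^8 Pa = 1375 atm
Total = 577.1 + 237.9 + 820.2 + 1375 = 3009.9 atm

3000 atm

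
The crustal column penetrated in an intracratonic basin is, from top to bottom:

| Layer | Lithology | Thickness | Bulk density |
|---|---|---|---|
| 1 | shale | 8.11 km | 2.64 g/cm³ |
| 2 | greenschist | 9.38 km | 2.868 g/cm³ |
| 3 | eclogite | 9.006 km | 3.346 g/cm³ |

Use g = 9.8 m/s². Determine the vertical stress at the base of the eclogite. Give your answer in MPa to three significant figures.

769 MPa

shale: 2640 kg/m³ × 9.8 m/s² × 8110 m = 2.098×10^8 Pa = 209.8 MPa
greenschist: 2868 kg/m³ × 9.8 m/s² × 9380 m = 2.636×10^8 Pa = 263.6 MPa
eclogite: 3346 kg/m³ × 9.8 m/s² × 9006 m = 2.953×10^8 Pa = 295.3 MPa
Total = 209.8 + 263.6 + 295.3 = 768.77 MPa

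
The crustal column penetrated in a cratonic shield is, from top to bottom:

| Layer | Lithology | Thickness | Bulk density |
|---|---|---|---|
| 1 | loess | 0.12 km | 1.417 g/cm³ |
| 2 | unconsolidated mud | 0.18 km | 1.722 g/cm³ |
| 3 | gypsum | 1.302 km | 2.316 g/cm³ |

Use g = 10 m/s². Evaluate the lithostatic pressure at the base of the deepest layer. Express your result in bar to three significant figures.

loess: 1417 kg/m³ × 10 m/s² × 120 m = 1.700×10^6 Pa = 17.00 bar
unconsolidated mud: 1722 kg/m³ × 10 m/s² × 180 m = 3.100×10^6 Pa = 31.00 bar
gypsum: 2316 kg/m³ × 10 m/s² × 1302 m = 3.015×10^7 Pa = 301.5 bar
Total = 17.00 + 31.00 + 301.5 = 349.54 bar

350 bar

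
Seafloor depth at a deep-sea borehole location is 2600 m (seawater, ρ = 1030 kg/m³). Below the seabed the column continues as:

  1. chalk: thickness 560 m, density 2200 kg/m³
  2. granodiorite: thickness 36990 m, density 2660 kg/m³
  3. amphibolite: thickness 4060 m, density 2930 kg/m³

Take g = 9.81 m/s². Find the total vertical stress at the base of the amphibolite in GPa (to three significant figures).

seawater: 1030 kg/m³ × 9.81 m/s² × 2600 m = 2.627×10^7 Pa = 0.02627 GPa
chalk: 2200 kg/m³ × 9.81 m/s² × 560 m = 1.209×10^7 Pa = 0.01209 GPa
granodiorite: 2660 kg/m³ × 9.81 m/s² × 36990 m = 9.652×10^8 Pa = 0.9652 GPa
amphibolite: 2930 kg/m³ × 9.81 m/s² × 4060 m = 1.167×10^8 Pa = 0.1167 GPa
Total = 0.02627 + 0.01209 + 0.9652 + 0.1167 = 1.1203 GPa

1.12 GPa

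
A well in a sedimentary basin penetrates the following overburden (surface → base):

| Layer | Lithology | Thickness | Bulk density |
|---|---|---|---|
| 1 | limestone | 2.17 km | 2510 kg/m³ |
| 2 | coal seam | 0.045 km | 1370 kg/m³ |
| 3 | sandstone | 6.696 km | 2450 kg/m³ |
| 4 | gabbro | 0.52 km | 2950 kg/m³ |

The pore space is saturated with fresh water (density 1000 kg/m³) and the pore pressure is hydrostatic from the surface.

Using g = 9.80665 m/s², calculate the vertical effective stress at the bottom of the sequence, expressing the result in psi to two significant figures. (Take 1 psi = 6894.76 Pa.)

20000 psi

Overburden (lithostatic) stress σ_v:
limestone: 2510 kg/m³ × 9.80665 m/s² × 2170 m = 5.341×10^7 Pa = 53.41 MPa
coal seam: 1370 kg/m³ × 9.80665 m/s² × 45 m = 6.046×10^5 Pa = 0.6046 MPa
sandstone: 2450 kg/m³ × 9.80665 m/s² × 6696 m = 1.609×10^8 Pa = 160.9 MPa
gabbro: 2950 kg/m³ × 9.80665 m/s² × 520 m = 1.504×10^7 Pa = 15.04 MPa
Total = 53.41 + 0.6046 + 160.9 + 15.04 = 229.94 MPa
Pore pressure P_p = 1000 kg/m³ × 9.80665 m/s² × 9431 m = 9.249×10^7 Pa = 92.49 MPa
Effective stress σ' = σ_v − P_p = 229.9 − 92.49 = 137.46 MPa = 19936 psi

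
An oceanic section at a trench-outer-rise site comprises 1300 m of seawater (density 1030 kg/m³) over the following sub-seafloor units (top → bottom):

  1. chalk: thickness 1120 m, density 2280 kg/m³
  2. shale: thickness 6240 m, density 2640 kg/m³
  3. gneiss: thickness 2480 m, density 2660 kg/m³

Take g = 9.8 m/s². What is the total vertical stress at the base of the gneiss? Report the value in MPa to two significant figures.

seawater: 1030 kg/m³ × 9.8 m/s² × 1300 m = 1.312×10^7 Pa = 13.12 MPa
chalk: 2280 kg/m³ × 9.8 m/s² × 1120 m = 2.503×10^7 Pa = 25.03 MPa
shale: 2640 kg/m³ × 9.8 m/s² × 6240 m = 1.614×10^8 Pa = 161.4 MPa
gneiss: 2660 kg/m³ × 9.8 m/s² × 2480 m = 6.465×10^7 Pa = 64.65 MPa
Total = 13.12 + 25.03 + 161.4 + 64.65 = 264.24 MPa

260 MPa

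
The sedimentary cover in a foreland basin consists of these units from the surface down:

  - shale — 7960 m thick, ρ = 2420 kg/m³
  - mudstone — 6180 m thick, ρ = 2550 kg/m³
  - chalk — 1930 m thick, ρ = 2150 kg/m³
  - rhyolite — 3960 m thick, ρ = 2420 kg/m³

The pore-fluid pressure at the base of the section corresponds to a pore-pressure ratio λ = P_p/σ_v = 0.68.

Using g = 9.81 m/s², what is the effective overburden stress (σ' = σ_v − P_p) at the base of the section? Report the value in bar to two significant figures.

1500 bar

Overburden (lithostatic) stress σ_v:
shale: 2420 kg/m³ × 9.81 m/s² × 7960 m = 1.890×10^8 Pa = 189.0 MPa
mudstone: 2550 kg/m³ × 9.81 m/s² × 6180 m = 1.546×10^8 Pa = 154.6 MPa
chalk: 2150 kg/m³ × 9.81 m/s² × 1930 m = 4.071×10^7 Pa = 40.71 MPa
rhyolite: 2420 kg/m³ × 9.81 m/s² × 3960 m = 9.401×10^7 Pa = 94.01 MPa
Total = 189.0 + 154.6 + 40.71 + 94.01 = 478.29 MPa
Pore pressure P_p = λ·σ_v = 0.68 × 478.3 MPa = 325.2 MPa
Effective stress σ' = σ_v − P_p = 478.3 − 325.2 = 153.05 MPa = 1530.5 bar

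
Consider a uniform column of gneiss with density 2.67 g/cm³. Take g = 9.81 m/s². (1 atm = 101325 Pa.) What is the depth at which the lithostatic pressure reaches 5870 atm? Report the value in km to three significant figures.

h = P/(ρg) = 5870 atm / (2670 kg/m³ × 9.81 m/s²) = 5.948×10^8 Pa / 26193 Pa/m = 22708 m
= 22.708 km

22.7 km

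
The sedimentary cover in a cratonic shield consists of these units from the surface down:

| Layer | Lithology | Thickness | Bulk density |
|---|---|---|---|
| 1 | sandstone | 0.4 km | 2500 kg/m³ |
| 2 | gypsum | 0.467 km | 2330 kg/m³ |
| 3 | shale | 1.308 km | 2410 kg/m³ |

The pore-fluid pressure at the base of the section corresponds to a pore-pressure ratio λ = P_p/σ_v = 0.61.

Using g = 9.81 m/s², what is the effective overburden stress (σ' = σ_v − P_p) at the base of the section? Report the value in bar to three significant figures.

200 bar

Overburden (lithostatic) stress σ_v:
sandstone: 2500 kg/m³ × 9.81 m/s² × 400 m = 9.810×10^6 Pa = 9.810 MPa
gypsum: 2330 kg/m³ × 9.81 m/s² × 467 m = 1.067×10^7 Pa = 10.67 MPa
shale: 2410 kg/m³ × 9.81 m/s² × 1308 m = 3.092×10^7 Pa = 30.92 MPa
Total = 9.810 + 10.67 + 30.92 = 51.408 MPa
Pore pressure P_p = λ·σ_v = 0.61 × 51.41 MPa = 31.36 MPa
Effective stress σ' = σ_v − P_p = 51.41 − 31.36 = 20.049 MPa = 200.49 bar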